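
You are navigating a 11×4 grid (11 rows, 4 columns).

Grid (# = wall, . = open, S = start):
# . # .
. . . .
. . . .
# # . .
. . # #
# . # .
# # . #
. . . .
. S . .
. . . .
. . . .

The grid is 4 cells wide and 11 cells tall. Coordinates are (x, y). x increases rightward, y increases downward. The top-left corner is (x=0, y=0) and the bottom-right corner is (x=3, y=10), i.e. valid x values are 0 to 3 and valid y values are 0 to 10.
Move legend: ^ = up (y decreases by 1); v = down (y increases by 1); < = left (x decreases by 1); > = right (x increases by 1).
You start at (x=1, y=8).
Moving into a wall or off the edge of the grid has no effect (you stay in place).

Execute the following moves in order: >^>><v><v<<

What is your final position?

Start: (x=1, y=8)
  > (right): (x=1, y=8) -> (x=2, y=8)
  ^ (up): (x=2, y=8) -> (x=2, y=7)
  > (right): (x=2, y=7) -> (x=3, y=7)
  > (right): blocked, stay at (x=3, y=7)
  < (left): (x=3, y=7) -> (x=2, y=7)
  v (down): (x=2, y=7) -> (x=2, y=8)
  > (right): (x=2, y=8) -> (x=3, y=8)
  < (left): (x=3, y=8) -> (x=2, y=8)
  v (down): (x=2, y=8) -> (x=2, y=9)
  < (left): (x=2, y=9) -> (x=1, y=9)
  < (left): (x=1, y=9) -> (x=0, y=9)
Final: (x=0, y=9)

Answer: Final position: (x=0, y=9)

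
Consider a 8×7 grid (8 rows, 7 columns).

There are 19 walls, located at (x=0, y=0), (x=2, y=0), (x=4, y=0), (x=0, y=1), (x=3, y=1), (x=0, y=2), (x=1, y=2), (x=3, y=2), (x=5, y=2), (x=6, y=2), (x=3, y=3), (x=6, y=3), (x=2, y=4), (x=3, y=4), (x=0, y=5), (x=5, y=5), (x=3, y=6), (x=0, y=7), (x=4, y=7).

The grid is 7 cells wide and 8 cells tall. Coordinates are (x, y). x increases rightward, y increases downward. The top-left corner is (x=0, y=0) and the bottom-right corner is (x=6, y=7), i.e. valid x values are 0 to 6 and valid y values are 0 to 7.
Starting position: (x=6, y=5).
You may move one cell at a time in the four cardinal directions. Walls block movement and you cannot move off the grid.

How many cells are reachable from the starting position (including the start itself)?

BFS flood-fill from (x=6, y=5):
  Distance 0: (x=6, y=5)
  Distance 1: (x=6, y=4), (x=6, y=6)
  Distance 2: (x=5, y=4), (x=5, y=6), (x=6, y=7)
  Distance 3: (x=5, y=3), (x=4, y=4), (x=4, y=6), (x=5, y=7)
  Distance 4: (x=4, y=3), (x=4, y=5)
  Distance 5: (x=4, y=2), (x=3, y=5)
  Distance 6: (x=4, y=1), (x=2, y=5)
  Distance 7: (x=5, y=1), (x=1, y=5), (x=2, y=6)
  Distance 8: (x=5, y=0), (x=6, y=1), (x=1, y=4), (x=1, y=6), (x=2, y=7)
  Distance 9: (x=6, y=0), (x=1, y=3), (x=0, y=4), (x=0, y=6), (x=1, y=7), (x=3, y=7)
  Distance 10: (x=0, y=3), (x=2, y=3)
  Distance 11: (x=2, y=2)
  Distance 12: (x=2, y=1)
  Distance 13: (x=1, y=1)
  Distance 14: (x=1, y=0)
Total reachable: 36 (grid has 37 open cells total)

Answer: Reachable cells: 36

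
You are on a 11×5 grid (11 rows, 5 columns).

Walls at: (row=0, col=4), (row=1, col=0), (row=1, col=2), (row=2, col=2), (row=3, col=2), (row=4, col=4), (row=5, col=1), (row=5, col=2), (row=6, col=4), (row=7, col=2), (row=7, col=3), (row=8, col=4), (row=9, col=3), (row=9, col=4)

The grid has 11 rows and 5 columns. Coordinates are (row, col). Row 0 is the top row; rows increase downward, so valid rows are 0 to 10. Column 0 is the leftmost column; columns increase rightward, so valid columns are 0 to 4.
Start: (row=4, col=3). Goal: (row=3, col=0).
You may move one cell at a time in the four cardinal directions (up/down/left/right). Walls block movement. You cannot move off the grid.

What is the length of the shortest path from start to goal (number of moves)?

BFS from (row=4, col=3) until reaching (row=3, col=0):
  Distance 0: (row=4, col=3)
  Distance 1: (row=3, col=3), (row=4, col=2), (row=5, col=3)
  Distance 2: (row=2, col=3), (row=3, col=4), (row=4, col=1), (row=5, col=4), (row=6, col=3)
  Distance 3: (row=1, col=3), (row=2, col=4), (row=3, col=1), (row=4, col=0), (row=6, col=2)
  Distance 4: (row=0, col=3), (row=1, col=4), (row=2, col=1), (row=3, col=0), (row=5, col=0), (row=6, col=1)  <- goal reached here
One shortest path (4 moves): (row=4, col=3) -> (row=4, col=2) -> (row=4, col=1) -> (row=4, col=0) -> (row=3, col=0)

Answer: Shortest path length: 4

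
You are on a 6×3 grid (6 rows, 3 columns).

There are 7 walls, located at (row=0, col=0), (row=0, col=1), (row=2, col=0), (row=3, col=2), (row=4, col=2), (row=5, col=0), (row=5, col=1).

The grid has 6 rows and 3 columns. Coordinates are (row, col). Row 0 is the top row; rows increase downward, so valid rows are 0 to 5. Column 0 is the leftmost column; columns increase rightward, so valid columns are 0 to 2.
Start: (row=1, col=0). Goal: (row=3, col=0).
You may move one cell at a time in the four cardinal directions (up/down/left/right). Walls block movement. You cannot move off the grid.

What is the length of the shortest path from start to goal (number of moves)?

BFS from (row=1, col=0) until reaching (row=3, col=0):
  Distance 0: (row=1, col=0)
  Distance 1: (row=1, col=1)
  Distance 2: (row=1, col=2), (row=2, col=1)
  Distance 3: (row=0, col=2), (row=2, col=2), (row=3, col=1)
  Distance 4: (row=3, col=0), (row=4, col=1)  <- goal reached here
One shortest path (4 moves): (row=1, col=0) -> (row=1, col=1) -> (row=2, col=1) -> (row=3, col=1) -> (row=3, col=0)

Answer: Shortest path length: 4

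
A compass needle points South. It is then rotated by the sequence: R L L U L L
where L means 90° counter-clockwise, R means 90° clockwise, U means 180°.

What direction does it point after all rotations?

Start: South
  R (right (90° clockwise)) -> West
  L (left (90° counter-clockwise)) -> South
  L (left (90° counter-clockwise)) -> East
  U (U-turn (180°)) -> West
  L (left (90° counter-clockwise)) -> South
  L (left (90° counter-clockwise)) -> East
Final: East

Answer: Final heading: East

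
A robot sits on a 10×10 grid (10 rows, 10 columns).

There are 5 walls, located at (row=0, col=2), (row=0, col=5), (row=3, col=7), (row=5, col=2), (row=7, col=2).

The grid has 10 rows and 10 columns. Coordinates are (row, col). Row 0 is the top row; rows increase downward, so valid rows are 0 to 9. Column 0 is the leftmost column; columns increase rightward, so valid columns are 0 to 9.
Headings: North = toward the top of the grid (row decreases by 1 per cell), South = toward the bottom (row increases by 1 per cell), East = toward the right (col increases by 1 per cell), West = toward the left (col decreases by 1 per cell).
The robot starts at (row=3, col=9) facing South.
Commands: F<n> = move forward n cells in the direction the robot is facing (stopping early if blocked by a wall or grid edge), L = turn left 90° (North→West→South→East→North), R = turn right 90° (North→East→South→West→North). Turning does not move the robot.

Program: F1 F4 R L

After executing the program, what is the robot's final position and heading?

Start: (row=3, col=9), facing South
  F1: move forward 1, now at (row=4, col=9)
  F4: move forward 4, now at (row=8, col=9)
  R: turn right, now facing West
  L: turn left, now facing South
Final: (row=8, col=9), facing South

Answer: Final position: (row=8, col=9), facing South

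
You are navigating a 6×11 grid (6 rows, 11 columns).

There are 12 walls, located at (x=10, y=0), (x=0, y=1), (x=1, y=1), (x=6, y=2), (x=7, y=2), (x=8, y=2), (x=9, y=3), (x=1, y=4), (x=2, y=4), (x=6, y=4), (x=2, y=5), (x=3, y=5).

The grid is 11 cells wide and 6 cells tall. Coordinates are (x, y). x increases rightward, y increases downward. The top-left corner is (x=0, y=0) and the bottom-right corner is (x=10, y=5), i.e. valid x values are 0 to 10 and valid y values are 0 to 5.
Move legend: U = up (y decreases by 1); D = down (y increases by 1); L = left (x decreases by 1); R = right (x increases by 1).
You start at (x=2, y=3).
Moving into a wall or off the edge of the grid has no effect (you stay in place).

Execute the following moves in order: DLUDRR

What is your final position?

Answer: Final position: (x=3, y=3)

Derivation:
Start: (x=2, y=3)
  D (down): blocked, stay at (x=2, y=3)
  L (left): (x=2, y=3) -> (x=1, y=3)
  U (up): (x=1, y=3) -> (x=1, y=2)
  D (down): (x=1, y=2) -> (x=1, y=3)
  R (right): (x=1, y=3) -> (x=2, y=3)
  R (right): (x=2, y=3) -> (x=3, y=3)
Final: (x=3, y=3)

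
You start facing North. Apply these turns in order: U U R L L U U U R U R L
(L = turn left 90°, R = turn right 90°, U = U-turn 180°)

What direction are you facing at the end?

Start: North
  U (U-turn (180°)) -> South
  U (U-turn (180°)) -> North
  R (right (90° clockwise)) -> East
  L (left (90° counter-clockwise)) -> North
  L (left (90° counter-clockwise)) -> West
  U (U-turn (180°)) -> East
  U (U-turn (180°)) -> West
  U (U-turn (180°)) -> East
  R (right (90° clockwise)) -> South
  U (U-turn (180°)) -> North
  R (right (90° clockwise)) -> East
  L (left (90° counter-clockwise)) -> North
Final: North

Answer: Final heading: North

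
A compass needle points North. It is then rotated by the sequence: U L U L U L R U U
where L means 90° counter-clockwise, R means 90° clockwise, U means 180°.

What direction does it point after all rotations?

Answer: Final heading: North

Derivation:
Start: North
  U (U-turn (180°)) -> South
  L (left (90° counter-clockwise)) -> East
  U (U-turn (180°)) -> West
  L (left (90° counter-clockwise)) -> South
  U (U-turn (180°)) -> North
  L (left (90° counter-clockwise)) -> West
  R (right (90° clockwise)) -> North
  U (U-turn (180°)) -> South
  U (U-turn (180°)) -> North
Final: North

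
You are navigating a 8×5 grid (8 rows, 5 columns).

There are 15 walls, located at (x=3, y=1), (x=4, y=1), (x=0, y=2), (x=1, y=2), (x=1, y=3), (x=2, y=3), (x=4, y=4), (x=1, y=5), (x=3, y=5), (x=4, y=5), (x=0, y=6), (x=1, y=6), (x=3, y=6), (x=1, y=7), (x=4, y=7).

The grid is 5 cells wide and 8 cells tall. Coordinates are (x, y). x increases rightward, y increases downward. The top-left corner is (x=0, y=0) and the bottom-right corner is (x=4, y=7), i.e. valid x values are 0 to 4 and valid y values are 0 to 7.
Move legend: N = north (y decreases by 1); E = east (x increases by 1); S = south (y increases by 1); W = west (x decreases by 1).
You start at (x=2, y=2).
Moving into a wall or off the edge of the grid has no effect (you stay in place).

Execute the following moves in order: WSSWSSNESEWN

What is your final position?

Answer: Final position: (x=2, y=1)

Derivation:
Start: (x=2, y=2)
  W (west): blocked, stay at (x=2, y=2)
  S (south): blocked, stay at (x=2, y=2)
  S (south): blocked, stay at (x=2, y=2)
  W (west): blocked, stay at (x=2, y=2)
  S (south): blocked, stay at (x=2, y=2)
  S (south): blocked, stay at (x=2, y=2)
  N (north): (x=2, y=2) -> (x=2, y=1)
  E (east): blocked, stay at (x=2, y=1)
  S (south): (x=2, y=1) -> (x=2, y=2)
  E (east): (x=2, y=2) -> (x=3, y=2)
  W (west): (x=3, y=2) -> (x=2, y=2)
  N (north): (x=2, y=2) -> (x=2, y=1)
Final: (x=2, y=1)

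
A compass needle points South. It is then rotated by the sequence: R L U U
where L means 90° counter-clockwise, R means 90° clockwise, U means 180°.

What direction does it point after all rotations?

Start: South
  R (right (90° clockwise)) -> West
  L (left (90° counter-clockwise)) -> South
  U (U-turn (180°)) -> North
  U (U-turn (180°)) -> South
Final: South

Answer: Final heading: South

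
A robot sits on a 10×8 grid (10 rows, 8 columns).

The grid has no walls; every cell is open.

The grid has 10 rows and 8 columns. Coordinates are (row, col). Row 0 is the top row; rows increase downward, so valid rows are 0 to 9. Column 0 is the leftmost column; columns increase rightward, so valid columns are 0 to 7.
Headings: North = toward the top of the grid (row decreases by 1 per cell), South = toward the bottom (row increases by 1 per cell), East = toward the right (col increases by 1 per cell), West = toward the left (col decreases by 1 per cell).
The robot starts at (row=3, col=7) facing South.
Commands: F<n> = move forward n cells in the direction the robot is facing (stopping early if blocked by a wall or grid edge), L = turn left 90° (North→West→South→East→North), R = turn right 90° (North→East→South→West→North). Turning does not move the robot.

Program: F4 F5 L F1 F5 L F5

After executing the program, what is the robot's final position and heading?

Start: (row=3, col=7), facing South
  F4: move forward 4, now at (row=7, col=7)
  F5: move forward 2/5 (blocked), now at (row=9, col=7)
  L: turn left, now facing East
  F1: move forward 0/1 (blocked), now at (row=9, col=7)
  F5: move forward 0/5 (blocked), now at (row=9, col=7)
  L: turn left, now facing North
  F5: move forward 5, now at (row=4, col=7)
Final: (row=4, col=7), facing North

Answer: Final position: (row=4, col=7), facing North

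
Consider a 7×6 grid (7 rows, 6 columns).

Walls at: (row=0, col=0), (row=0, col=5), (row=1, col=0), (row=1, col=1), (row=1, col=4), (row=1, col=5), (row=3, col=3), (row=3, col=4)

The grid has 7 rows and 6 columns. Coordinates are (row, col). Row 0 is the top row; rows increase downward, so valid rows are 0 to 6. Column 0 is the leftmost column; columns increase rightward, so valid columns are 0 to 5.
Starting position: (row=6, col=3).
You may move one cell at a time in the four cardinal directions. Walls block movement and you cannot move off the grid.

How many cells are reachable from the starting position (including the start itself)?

Answer: Reachable cells: 34

Derivation:
BFS flood-fill from (row=6, col=3):
  Distance 0: (row=6, col=3)
  Distance 1: (row=5, col=3), (row=6, col=2), (row=6, col=4)
  Distance 2: (row=4, col=3), (row=5, col=2), (row=5, col=4), (row=6, col=1), (row=6, col=5)
  Distance 3: (row=4, col=2), (row=4, col=4), (row=5, col=1), (row=5, col=5), (row=6, col=0)
  Distance 4: (row=3, col=2), (row=4, col=1), (row=4, col=5), (row=5, col=0)
  Distance 5: (row=2, col=2), (row=3, col=1), (row=3, col=5), (row=4, col=0)
  Distance 6: (row=1, col=2), (row=2, col=1), (row=2, col=3), (row=2, col=5), (row=3, col=0)
  Distance 7: (row=0, col=2), (row=1, col=3), (row=2, col=0), (row=2, col=4)
  Distance 8: (row=0, col=1), (row=0, col=3)
  Distance 9: (row=0, col=4)
Total reachable: 34 (grid has 34 open cells total)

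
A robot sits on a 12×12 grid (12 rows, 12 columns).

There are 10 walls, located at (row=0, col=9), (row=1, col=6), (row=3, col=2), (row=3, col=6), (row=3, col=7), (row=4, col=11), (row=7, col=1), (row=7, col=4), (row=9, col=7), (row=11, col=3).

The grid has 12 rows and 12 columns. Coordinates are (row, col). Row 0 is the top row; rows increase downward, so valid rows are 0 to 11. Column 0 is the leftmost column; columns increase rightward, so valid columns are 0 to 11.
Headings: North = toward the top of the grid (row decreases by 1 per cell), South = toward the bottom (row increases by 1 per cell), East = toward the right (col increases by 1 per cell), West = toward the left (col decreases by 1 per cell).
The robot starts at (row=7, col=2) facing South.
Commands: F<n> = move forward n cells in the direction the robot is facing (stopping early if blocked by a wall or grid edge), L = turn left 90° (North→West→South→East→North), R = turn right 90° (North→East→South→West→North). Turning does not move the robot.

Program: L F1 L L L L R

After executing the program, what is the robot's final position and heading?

Start: (row=7, col=2), facing South
  L: turn left, now facing East
  F1: move forward 1, now at (row=7, col=3)
  L: turn left, now facing North
  L: turn left, now facing West
  L: turn left, now facing South
  L: turn left, now facing East
  R: turn right, now facing South
Final: (row=7, col=3), facing South

Answer: Final position: (row=7, col=3), facing South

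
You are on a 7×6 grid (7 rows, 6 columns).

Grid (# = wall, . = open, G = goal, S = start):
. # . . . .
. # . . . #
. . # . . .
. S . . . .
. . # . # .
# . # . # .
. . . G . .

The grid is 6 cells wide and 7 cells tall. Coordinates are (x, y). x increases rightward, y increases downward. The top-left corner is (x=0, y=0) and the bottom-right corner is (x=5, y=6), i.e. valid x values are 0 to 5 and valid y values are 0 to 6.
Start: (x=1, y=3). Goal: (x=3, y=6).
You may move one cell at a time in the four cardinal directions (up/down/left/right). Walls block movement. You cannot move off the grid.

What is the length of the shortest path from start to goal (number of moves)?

Answer: Shortest path length: 5

Derivation:
BFS from (x=1, y=3) until reaching (x=3, y=6):
  Distance 0: (x=1, y=3)
  Distance 1: (x=1, y=2), (x=0, y=3), (x=2, y=3), (x=1, y=4)
  Distance 2: (x=0, y=2), (x=3, y=3), (x=0, y=4), (x=1, y=5)
  Distance 3: (x=0, y=1), (x=3, y=2), (x=4, y=3), (x=3, y=4), (x=1, y=6)
  Distance 4: (x=0, y=0), (x=3, y=1), (x=4, y=2), (x=5, y=3), (x=3, y=5), (x=0, y=6), (x=2, y=6)
  Distance 5: (x=3, y=0), (x=2, y=1), (x=4, y=1), (x=5, y=2), (x=5, y=4), (x=3, y=6)  <- goal reached here
One shortest path (5 moves): (x=1, y=3) -> (x=2, y=3) -> (x=3, y=3) -> (x=3, y=4) -> (x=3, y=5) -> (x=3, y=6)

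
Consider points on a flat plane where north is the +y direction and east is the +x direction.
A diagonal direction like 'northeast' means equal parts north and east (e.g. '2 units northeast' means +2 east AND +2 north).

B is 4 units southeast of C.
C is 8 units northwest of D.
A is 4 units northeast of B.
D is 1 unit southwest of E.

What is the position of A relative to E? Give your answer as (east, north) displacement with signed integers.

Answer: A is at (east=-1, north=7) relative to E.

Derivation:
Place E at the origin (east=0, north=0).
  D is 1 unit southwest of E: delta (east=-1, north=-1); D at (east=-1, north=-1).
  C is 8 units northwest of D: delta (east=-8, north=+8); C at (east=-9, north=7).
  B is 4 units southeast of C: delta (east=+4, north=-4); B at (east=-5, north=3).
  A is 4 units northeast of B: delta (east=+4, north=+4); A at (east=-1, north=7).
Therefore A relative to E: (east=-1, north=7).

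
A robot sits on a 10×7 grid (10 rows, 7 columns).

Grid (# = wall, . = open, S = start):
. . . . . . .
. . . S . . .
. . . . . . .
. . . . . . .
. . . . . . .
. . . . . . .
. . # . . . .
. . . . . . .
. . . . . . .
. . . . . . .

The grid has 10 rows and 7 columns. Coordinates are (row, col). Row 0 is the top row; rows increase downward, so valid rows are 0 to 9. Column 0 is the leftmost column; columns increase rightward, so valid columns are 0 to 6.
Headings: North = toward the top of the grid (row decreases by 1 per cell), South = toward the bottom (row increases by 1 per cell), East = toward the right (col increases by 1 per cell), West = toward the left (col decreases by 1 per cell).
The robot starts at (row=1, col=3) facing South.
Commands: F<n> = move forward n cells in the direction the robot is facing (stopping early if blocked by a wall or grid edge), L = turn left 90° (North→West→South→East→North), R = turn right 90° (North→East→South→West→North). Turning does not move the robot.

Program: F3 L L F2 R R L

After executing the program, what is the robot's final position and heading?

Answer: Final position: (row=2, col=3), facing East

Derivation:
Start: (row=1, col=3), facing South
  F3: move forward 3, now at (row=4, col=3)
  L: turn left, now facing East
  L: turn left, now facing North
  F2: move forward 2, now at (row=2, col=3)
  R: turn right, now facing East
  R: turn right, now facing South
  L: turn left, now facing East
Final: (row=2, col=3), facing East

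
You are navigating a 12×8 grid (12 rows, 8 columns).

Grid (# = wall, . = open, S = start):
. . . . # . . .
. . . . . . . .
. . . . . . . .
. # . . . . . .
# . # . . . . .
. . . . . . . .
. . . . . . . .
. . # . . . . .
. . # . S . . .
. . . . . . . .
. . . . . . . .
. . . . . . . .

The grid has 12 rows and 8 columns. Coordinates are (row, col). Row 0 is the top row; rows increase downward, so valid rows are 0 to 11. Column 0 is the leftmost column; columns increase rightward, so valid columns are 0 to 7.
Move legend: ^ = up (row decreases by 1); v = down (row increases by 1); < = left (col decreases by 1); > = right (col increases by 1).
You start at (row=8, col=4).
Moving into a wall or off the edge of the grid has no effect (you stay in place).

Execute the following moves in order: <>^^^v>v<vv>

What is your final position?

Answer: Final position: (row=9, col=5)

Derivation:
Start: (row=8, col=4)
  < (left): (row=8, col=4) -> (row=8, col=3)
  > (right): (row=8, col=3) -> (row=8, col=4)
  ^ (up): (row=8, col=4) -> (row=7, col=4)
  ^ (up): (row=7, col=4) -> (row=6, col=4)
  ^ (up): (row=6, col=4) -> (row=5, col=4)
  v (down): (row=5, col=4) -> (row=6, col=4)
  > (right): (row=6, col=4) -> (row=6, col=5)
  v (down): (row=6, col=5) -> (row=7, col=5)
  < (left): (row=7, col=5) -> (row=7, col=4)
  v (down): (row=7, col=4) -> (row=8, col=4)
  v (down): (row=8, col=4) -> (row=9, col=4)
  > (right): (row=9, col=4) -> (row=9, col=5)
Final: (row=9, col=5)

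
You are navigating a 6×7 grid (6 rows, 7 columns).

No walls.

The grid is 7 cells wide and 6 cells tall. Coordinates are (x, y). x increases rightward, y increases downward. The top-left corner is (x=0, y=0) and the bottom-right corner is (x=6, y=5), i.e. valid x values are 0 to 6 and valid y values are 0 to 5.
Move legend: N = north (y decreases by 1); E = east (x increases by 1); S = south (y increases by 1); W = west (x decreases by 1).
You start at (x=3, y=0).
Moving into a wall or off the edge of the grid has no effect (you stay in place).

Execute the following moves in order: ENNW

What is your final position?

Start: (x=3, y=0)
  E (east): (x=3, y=0) -> (x=4, y=0)
  N (north): blocked, stay at (x=4, y=0)
  N (north): blocked, stay at (x=4, y=0)
  W (west): (x=4, y=0) -> (x=3, y=0)
Final: (x=3, y=0)

Answer: Final position: (x=3, y=0)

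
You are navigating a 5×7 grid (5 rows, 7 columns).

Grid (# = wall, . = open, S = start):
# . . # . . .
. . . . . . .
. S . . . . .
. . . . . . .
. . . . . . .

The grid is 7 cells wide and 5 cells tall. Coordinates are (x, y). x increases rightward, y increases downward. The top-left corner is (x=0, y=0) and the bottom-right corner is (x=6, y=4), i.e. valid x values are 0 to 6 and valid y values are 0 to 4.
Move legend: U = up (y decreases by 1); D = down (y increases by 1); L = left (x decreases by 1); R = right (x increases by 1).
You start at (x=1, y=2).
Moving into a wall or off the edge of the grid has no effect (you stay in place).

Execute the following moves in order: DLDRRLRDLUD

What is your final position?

Start: (x=1, y=2)
  D (down): (x=1, y=2) -> (x=1, y=3)
  L (left): (x=1, y=3) -> (x=0, y=3)
  D (down): (x=0, y=3) -> (x=0, y=4)
  R (right): (x=0, y=4) -> (x=1, y=4)
  R (right): (x=1, y=4) -> (x=2, y=4)
  L (left): (x=2, y=4) -> (x=1, y=4)
  R (right): (x=1, y=4) -> (x=2, y=4)
  D (down): blocked, stay at (x=2, y=4)
  L (left): (x=2, y=4) -> (x=1, y=4)
  U (up): (x=1, y=4) -> (x=1, y=3)
  D (down): (x=1, y=3) -> (x=1, y=4)
Final: (x=1, y=4)

Answer: Final position: (x=1, y=4)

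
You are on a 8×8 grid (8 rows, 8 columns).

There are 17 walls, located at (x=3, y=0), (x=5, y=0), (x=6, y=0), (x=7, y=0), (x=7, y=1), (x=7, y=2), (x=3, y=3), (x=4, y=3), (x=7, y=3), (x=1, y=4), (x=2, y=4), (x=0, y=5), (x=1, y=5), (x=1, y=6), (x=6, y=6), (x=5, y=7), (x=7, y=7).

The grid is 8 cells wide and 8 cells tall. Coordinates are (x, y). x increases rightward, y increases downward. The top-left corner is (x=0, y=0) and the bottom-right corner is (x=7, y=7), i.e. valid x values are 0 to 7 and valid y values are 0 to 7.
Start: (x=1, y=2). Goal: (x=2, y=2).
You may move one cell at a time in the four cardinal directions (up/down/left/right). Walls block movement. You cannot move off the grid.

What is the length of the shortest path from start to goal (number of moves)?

BFS from (x=1, y=2) until reaching (x=2, y=2):
  Distance 0: (x=1, y=2)
  Distance 1: (x=1, y=1), (x=0, y=2), (x=2, y=2), (x=1, y=3)  <- goal reached here
One shortest path (1 moves): (x=1, y=2) -> (x=2, y=2)

Answer: Shortest path length: 1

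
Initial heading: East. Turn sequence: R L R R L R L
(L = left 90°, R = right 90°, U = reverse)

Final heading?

Answer: Final heading: South

Derivation:
Start: East
  R (right (90° clockwise)) -> South
  L (left (90° counter-clockwise)) -> East
  R (right (90° clockwise)) -> South
  R (right (90° clockwise)) -> West
  L (left (90° counter-clockwise)) -> South
  R (right (90° clockwise)) -> West
  L (left (90° counter-clockwise)) -> South
Final: South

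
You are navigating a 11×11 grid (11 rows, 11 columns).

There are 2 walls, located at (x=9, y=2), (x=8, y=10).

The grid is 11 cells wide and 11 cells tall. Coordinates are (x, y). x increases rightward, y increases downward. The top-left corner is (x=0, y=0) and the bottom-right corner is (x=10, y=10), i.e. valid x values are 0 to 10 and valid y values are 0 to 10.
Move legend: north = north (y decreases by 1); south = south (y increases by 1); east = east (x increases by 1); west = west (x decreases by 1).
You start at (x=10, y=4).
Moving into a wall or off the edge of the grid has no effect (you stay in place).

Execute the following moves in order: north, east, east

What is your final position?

Answer: Final position: (x=10, y=3)

Derivation:
Start: (x=10, y=4)
  north (north): (x=10, y=4) -> (x=10, y=3)
  east (east): blocked, stay at (x=10, y=3)
  east (east): blocked, stay at (x=10, y=3)
Final: (x=10, y=3)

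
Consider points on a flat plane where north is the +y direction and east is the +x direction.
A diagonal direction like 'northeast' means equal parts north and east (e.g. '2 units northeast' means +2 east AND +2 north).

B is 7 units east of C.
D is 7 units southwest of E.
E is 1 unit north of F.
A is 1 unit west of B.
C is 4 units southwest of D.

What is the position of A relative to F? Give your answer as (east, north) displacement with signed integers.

Answer: A is at (east=-5, north=-10) relative to F.

Derivation:
Place F at the origin (east=0, north=0).
  E is 1 unit north of F: delta (east=+0, north=+1); E at (east=0, north=1).
  D is 7 units southwest of E: delta (east=-7, north=-7); D at (east=-7, north=-6).
  C is 4 units southwest of D: delta (east=-4, north=-4); C at (east=-11, north=-10).
  B is 7 units east of C: delta (east=+7, north=+0); B at (east=-4, north=-10).
  A is 1 unit west of B: delta (east=-1, north=+0); A at (east=-5, north=-10).
Therefore A relative to F: (east=-5, north=-10).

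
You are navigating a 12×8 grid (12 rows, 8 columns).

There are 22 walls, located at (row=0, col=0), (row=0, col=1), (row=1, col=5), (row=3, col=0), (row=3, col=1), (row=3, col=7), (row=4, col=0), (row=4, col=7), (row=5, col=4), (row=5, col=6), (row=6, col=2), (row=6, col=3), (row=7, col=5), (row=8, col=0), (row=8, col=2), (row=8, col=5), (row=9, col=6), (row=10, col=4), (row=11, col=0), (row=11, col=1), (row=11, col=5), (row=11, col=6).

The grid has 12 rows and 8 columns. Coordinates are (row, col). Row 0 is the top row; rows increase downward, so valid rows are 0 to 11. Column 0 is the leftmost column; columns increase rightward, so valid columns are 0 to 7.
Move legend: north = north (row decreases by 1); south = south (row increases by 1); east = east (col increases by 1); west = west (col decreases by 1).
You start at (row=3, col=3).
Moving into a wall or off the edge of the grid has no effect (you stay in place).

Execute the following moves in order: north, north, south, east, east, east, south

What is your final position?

Start: (row=3, col=3)
  north (north): (row=3, col=3) -> (row=2, col=3)
  north (north): (row=2, col=3) -> (row=1, col=3)
  south (south): (row=1, col=3) -> (row=2, col=3)
  east (east): (row=2, col=3) -> (row=2, col=4)
  east (east): (row=2, col=4) -> (row=2, col=5)
  east (east): (row=2, col=5) -> (row=2, col=6)
  south (south): (row=2, col=6) -> (row=3, col=6)
Final: (row=3, col=6)

Answer: Final position: (row=3, col=6)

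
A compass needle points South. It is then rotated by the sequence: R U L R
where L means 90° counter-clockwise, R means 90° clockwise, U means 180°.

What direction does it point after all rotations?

Answer: Final heading: East

Derivation:
Start: South
  R (right (90° clockwise)) -> West
  U (U-turn (180°)) -> East
  L (left (90° counter-clockwise)) -> North
  R (right (90° clockwise)) -> East
Final: East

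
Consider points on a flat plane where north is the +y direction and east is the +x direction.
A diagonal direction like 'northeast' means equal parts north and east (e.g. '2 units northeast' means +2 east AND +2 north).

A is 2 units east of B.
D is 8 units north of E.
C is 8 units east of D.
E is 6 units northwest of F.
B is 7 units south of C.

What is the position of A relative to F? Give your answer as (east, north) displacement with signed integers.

Answer: A is at (east=4, north=7) relative to F.

Derivation:
Place F at the origin (east=0, north=0).
  E is 6 units northwest of F: delta (east=-6, north=+6); E at (east=-6, north=6).
  D is 8 units north of E: delta (east=+0, north=+8); D at (east=-6, north=14).
  C is 8 units east of D: delta (east=+8, north=+0); C at (east=2, north=14).
  B is 7 units south of C: delta (east=+0, north=-7); B at (east=2, north=7).
  A is 2 units east of B: delta (east=+2, north=+0); A at (east=4, north=7).
Therefore A relative to F: (east=4, north=7).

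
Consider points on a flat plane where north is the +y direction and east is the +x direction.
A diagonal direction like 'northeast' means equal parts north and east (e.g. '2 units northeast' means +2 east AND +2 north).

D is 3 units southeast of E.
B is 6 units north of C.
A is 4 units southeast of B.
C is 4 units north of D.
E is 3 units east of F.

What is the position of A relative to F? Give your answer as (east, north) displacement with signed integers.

Place F at the origin (east=0, north=0).
  E is 3 units east of F: delta (east=+3, north=+0); E at (east=3, north=0).
  D is 3 units southeast of E: delta (east=+3, north=-3); D at (east=6, north=-3).
  C is 4 units north of D: delta (east=+0, north=+4); C at (east=6, north=1).
  B is 6 units north of C: delta (east=+0, north=+6); B at (east=6, north=7).
  A is 4 units southeast of B: delta (east=+4, north=-4); A at (east=10, north=3).
Therefore A relative to F: (east=10, north=3).

Answer: A is at (east=10, north=3) relative to F.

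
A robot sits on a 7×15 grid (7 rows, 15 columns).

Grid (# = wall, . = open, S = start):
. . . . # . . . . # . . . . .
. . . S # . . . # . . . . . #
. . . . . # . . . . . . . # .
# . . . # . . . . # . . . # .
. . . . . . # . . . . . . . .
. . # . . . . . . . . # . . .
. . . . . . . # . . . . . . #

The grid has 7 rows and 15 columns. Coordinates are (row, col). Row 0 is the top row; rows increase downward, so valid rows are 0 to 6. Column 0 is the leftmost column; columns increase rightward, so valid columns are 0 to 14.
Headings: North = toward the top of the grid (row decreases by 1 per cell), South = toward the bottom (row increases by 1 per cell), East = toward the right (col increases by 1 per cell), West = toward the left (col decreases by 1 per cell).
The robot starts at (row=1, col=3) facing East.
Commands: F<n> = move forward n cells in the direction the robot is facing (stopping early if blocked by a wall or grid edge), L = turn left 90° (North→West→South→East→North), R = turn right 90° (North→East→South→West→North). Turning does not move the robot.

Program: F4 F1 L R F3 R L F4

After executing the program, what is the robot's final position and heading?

Start: (row=1, col=3), facing East
  F4: move forward 0/4 (blocked), now at (row=1, col=3)
  F1: move forward 0/1 (blocked), now at (row=1, col=3)
  L: turn left, now facing North
  R: turn right, now facing East
  F3: move forward 0/3 (blocked), now at (row=1, col=3)
  R: turn right, now facing South
  L: turn left, now facing East
  F4: move forward 0/4 (blocked), now at (row=1, col=3)
Final: (row=1, col=3), facing East

Answer: Final position: (row=1, col=3), facing East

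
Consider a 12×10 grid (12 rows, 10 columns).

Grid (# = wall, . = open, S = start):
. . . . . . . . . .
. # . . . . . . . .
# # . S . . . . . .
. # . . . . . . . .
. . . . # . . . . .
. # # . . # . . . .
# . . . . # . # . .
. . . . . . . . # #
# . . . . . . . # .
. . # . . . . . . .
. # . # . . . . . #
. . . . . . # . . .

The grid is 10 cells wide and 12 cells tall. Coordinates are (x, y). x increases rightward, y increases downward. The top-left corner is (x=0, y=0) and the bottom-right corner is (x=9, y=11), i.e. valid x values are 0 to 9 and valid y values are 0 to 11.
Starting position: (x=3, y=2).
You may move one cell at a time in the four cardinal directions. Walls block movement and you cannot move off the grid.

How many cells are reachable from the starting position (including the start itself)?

BFS flood-fill from (x=3, y=2):
  Distance 0: (x=3, y=2)
  Distance 1: (x=3, y=1), (x=2, y=2), (x=4, y=2), (x=3, y=3)
  Distance 2: (x=3, y=0), (x=2, y=1), (x=4, y=1), (x=5, y=2), (x=2, y=3), (x=4, y=3), (x=3, y=4)
  Distance 3: (x=2, y=0), (x=4, y=0), (x=5, y=1), (x=6, y=2), (x=5, y=3), (x=2, y=4), (x=3, y=5)
  Distance 4: (x=1, y=0), (x=5, y=0), (x=6, y=1), (x=7, y=2), (x=6, y=3), (x=1, y=4), (x=5, y=4), (x=4, y=5), (x=3, y=6)
  Distance 5: (x=0, y=0), (x=6, y=0), (x=7, y=1), (x=8, y=2), (x=7, y=3), (x=0, y=4), (x=6, y=4), (x=2, y=6), (x=4, y=6), (x=3, y=7)
  Distance 6: (x=7, y=0), (x=0, y=1), (x=8, y=1), (x=9, y=2), (x=0, y=3), (x=8, y=3), (x=7, y=4), (x=0, y=5), (x=6, y=5), (x=1, y=6), (x=2, y=7), (x=4, y=7), (x=3, y=8)
  Distance 7: (x=8, y=0), (x=9, y=1), (x=9, y=3), (x=8, y=4), (x=7, y=5), (x=6, y=6), (x=1, y=7), (x=5, y=7), (x=2, y=8), (x=4, y=8), (x=3, y=9)
  Distance 8: (x=9, y=0), (x=9, y=4), (x=8, y=5), (x=0, y=7), (x=6, y=7), (x=1, y=8), (x=5, y=8), (x=4, y=9)
  Distance 9: (x=9, y=5), (x=8, y=6), (x=7, y=7), (x=6, y=8), (x=1, y=9), (x=5, y=9), (x=4, y=10)
  Distance 10: (x=9, y=6), (x=7, y=8), (x=0, y=9), (x=6, y=9), (x=5, y=10), (x=4, y=11)
  Distance 11: (x=7, y=9), (x=0, y=10), (x=6, y=10), (x=3, y=11), (x=5, y=11)
  Distance 12: (x=8, y=9), (x=7, y=10), (x=0, y=11), (x=2, y=11)
  Distance 13: (x=9, y=9), (x=2, y=10), (x=8, y=10), (x=1, y=11), (x=7, y=11)
  Distance 14: (x=9, y=8), (x=8, y=11)
  Distance 15: (x=9, y=11)
Total reachable: 100 (grid has 100 open cells total)

Answer: Reachable cells: 100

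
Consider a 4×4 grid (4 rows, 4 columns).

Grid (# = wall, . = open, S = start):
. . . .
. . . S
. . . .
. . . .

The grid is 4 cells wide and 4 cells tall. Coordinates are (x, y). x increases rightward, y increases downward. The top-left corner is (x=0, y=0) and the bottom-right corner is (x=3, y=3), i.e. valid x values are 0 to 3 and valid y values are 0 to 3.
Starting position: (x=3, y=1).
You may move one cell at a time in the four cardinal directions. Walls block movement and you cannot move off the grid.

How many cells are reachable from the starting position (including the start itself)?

BFS flood-fill from (x=3, y=1):
  Distance 0: (x=3, y=1)
  Distance 1: (x=3, y=0), (x=2, y=1), (x=3, y=2)
  Distance 2: (x=2, y=0), (x=1, y=1), (x=2, y=2), (x=3, y=3)
  Distance 3: (x=1, y=0), (x=0, y=1), (x=1, y=2), (x=2, y=3)
  Distance 4: (x=0, y=0), (x=0, y=2), (x=1, y=3)
  Distance 5: (x=0, y=3)
Total reachable: 16 (grid has 16 open cells total)

Answer: Reachable cells: 16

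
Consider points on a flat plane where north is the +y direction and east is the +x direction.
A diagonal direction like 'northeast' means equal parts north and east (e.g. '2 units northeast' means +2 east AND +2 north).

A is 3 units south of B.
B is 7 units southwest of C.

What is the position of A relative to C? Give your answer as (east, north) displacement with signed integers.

Answer: A is at (east=-7, north=-10) relative to C.

Derivation:
Place C at the origin (east=0, north=0).
  B is 7 units southwest of C: delta (east=-7, north=-7); B at (east=-7, north=-7).
  A is 3 units south of B: delta (east=+0, north=-3); A at (east=-7, north=-10).
Therefore A relative to C: (east=-7, north=-10).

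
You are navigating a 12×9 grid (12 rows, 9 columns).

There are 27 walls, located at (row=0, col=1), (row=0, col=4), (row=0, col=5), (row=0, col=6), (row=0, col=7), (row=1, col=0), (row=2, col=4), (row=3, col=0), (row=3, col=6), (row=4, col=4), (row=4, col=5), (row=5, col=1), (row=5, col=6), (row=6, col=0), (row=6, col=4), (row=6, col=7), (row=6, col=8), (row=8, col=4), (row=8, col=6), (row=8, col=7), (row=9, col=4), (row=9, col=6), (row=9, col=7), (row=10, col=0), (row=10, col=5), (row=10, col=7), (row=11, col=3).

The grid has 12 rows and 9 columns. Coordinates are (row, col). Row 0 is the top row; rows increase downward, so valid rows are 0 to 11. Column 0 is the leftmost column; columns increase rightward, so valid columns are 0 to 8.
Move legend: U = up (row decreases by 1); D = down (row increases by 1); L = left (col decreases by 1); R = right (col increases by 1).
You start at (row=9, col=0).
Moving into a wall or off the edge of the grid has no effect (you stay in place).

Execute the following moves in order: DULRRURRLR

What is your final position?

Answer: Final position: (row=7, col=4)

Derivation:
Start: (row=9, col=0)
  D (down): blocked, stay at (row=9, col=0)
  U (up): (row=9, col=0) -> (row=8, col=0)
  L (left): blocked, stay at (row=8, col=0)
  R (right): (row=8, col=0) -> (row=8, col=1)
  R (right): (row=8, col=1) -> (row=8, col=2)
  U (up): (row=8, col=2) -> (row=7, col=2)
  R (right): (row=7, col=2) -> (row=7, col=3)
  R (right): (row=7, col=3) -> (row=7, col=4)
  L (left): (row=7, col=4) -> (row=7, col=3)
  R (right): (row=7, col=3) -> (row=7, col=4)
Final: (row=7, col=4)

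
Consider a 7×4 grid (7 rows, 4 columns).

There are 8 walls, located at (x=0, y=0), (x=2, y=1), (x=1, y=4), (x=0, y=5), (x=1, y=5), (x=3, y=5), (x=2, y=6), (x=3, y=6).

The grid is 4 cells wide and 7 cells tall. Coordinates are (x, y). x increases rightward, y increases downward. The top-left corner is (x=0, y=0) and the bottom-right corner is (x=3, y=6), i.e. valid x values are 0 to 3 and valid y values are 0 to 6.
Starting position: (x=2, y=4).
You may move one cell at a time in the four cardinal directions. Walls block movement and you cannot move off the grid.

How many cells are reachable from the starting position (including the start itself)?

BFS flood-fill from (x=2, y=4):
  Distance 0: (x=2, y=4)
  Distance 1: (x=2, y=3), (x=3, y=4), (x=2, y=5)
  Distance 2: (x=2, y=2), (x=1, y=3), (x=3, y=3)
  Distance 3: (x=1, y=2), (x=3, y=2), (x=0, y=3)
  Distance 4: (x=1, y=1), (x=3, y=1), (x=0, y=2), (x=0, y=4)
  Distance 5: (x=1, y=0), (x=3, y=0), (x=0, y=1)
  Distance 6: (x=2, y=0)
Total reachable: 18 (grid has 20 open cells total)

Answer: Reachable cells: 18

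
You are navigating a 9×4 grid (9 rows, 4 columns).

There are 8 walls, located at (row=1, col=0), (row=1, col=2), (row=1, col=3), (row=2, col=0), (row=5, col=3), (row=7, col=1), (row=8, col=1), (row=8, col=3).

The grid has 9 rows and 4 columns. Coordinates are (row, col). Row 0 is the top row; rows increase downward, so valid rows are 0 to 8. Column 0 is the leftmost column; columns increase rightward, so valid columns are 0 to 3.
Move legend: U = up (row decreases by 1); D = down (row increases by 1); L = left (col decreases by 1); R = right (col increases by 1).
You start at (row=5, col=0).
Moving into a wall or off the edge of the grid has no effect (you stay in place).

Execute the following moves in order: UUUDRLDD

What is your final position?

Answer: Final position: (row=6, col=0)

Derivation:
Start: (row=5, col=0)
  U (up): (row=5, col=0) -> (row=4, col=0)
  U (up): (row=4, col=0) -> (row=3, col=0)
  U (up): blocked, stay at (row=3, col=0)
  D (down): (row=3, col=0) -> (row=4, col=0)
  R (right): (row=4, col=0) -> (row=4, col=1)
  L (left): (row=4, col=1) -> (row=4, col=0)
  D (down): (row=4, col=0) -> (row=5, col=0)
  D (down): (row=5, col=0) -> (row=6, col=0)
Final: (row=6, col=0)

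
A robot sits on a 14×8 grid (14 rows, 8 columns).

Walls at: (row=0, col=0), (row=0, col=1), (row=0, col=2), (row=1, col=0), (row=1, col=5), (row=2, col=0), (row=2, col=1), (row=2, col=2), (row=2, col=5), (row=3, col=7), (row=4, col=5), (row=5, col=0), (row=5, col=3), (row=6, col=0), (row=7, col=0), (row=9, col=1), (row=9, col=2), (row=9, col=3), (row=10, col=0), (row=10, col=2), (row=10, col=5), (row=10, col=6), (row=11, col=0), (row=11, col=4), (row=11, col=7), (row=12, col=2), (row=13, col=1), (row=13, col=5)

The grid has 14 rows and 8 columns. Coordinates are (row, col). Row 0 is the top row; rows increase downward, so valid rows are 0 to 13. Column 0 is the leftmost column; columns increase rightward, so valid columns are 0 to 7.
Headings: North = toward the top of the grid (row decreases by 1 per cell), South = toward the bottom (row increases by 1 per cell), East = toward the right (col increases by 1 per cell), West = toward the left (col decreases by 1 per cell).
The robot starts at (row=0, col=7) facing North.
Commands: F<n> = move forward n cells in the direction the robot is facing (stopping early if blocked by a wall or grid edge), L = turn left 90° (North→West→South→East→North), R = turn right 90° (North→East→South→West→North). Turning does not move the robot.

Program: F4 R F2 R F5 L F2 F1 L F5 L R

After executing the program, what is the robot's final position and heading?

Answer: Final position: (row=0, col=7), facing North

Derivation:
Start: (row=0, col=7), facing North
  F4: move forward 0/4 (blocked), now at (row=0, col=7)
  R: turn right, now facing East
  F2: move forward 0/2 (blocked), now at (row=0, col=7)
  R: turn right, now facing South
  F5: move forward 2/5 (blocked), now at (row=2, col=7)
  L: turn left, now facing East
  F2: move forward 0/2 (blocked), now at (row=2, col=7)
  F1: move forward 0/1 (blocked), now at (row=2, col=7)
  L: turn left, now facing North
  F5: move forward 2/5 (blocked), now at (row=0, col=7)
  L: turn left, now facing West
  R: turn right, now facing North
Final: (row=0, col=7), facing North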